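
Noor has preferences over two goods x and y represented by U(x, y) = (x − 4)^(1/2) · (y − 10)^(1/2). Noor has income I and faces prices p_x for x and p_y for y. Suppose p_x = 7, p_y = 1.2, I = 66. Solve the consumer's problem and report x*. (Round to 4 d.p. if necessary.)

MRS = (y−10)/(x−4). Tangency with p_x/p_y gives y−10 = (p_x/p_y)·(x−4).
After buying the subsistence bundle (4, 10), a share 0.5 of the remaining income goes to x: x* = 4 + 0.5·(I − 4p_x − 10p_y)/p_x.
Discretionary income = 66 − 4·7 − 10·1.2 = 26; x* = 4 + 0.5·26/7 = 5.8571.

x* = 5.8571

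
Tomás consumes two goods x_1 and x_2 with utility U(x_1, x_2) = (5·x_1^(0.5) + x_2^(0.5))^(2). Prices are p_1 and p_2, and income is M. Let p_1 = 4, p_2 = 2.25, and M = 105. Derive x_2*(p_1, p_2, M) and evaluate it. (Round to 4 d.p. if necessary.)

x_2* = 3.0982

MU_x_1 ∝ 5·x_1^(-0.5), MU_x_2 ∝ x_2^(-0.5), so MRS = 5·(x_2/x_1)^(0.5) = p_1/p_2.
Solve for the ratio: x_2/x_1 = [(1/5)·p_1/p_2]^(2).
With the ratio pinned down, the budget gives x_1* = M/(p_1 + p_2·(x_2/x_1)) and x_2* = (x_2/x_1)·x_1*.
Numerically x_2/x_1 = 0.12642, so x_1* = 105/(4 + 2.25·0.12642) = 24.5073 and x_2* = 0.12642·24.5073 = 3.0982.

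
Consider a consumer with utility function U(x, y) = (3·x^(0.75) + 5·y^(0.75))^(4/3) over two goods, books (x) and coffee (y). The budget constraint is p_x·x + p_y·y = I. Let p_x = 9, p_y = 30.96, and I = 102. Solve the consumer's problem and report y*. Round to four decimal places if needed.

MRS = MU_x/MU_y = (3/5)·(y/x)^(0.25). Set equal to p_x/p_y.
Hence y/x = ((5/3)·p_x/p_y)^(1/(0.25)), i.e. raised to the 4 power.
With the ratio pinned down, the budget gives x* = I/(p_x + p_y·(y/x)) and y* = (y/x)·x*.
Numerically y/x = 0.055101, so x* = 102/(9 + 30.96·0.055101) = 9.5274 and y* = 0.055101·9.5274 = 0.525.

y* = 0.525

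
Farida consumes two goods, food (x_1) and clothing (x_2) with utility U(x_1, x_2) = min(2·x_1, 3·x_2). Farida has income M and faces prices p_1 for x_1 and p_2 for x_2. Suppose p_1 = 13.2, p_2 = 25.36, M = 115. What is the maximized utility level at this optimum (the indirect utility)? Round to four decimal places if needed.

V = 7.6395

Demand: x_1*(p_1,p_2,M) = 3·M/(3·p_1 + 2·p_2), x_2* = 2·M/(3·p_1 + 2·p_2).
Here 3·13.2 + 2·25.36 = 90.32, giving x_1* = 3.8198 and x_2* = 2.5465.
Utility at the optimum: U(3.8198, 2.5465) = 7.6395.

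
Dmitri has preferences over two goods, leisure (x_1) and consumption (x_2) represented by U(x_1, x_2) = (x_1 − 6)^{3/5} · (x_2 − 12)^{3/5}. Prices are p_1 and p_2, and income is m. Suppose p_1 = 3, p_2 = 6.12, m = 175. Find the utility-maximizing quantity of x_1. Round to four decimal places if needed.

MRS = (x_2−12)/(x_1−6). Tangency with p_1/p_2 gives x_2−12 = (p_1/p_2)·(x_1−6).
After buying the subsistence bundle (6, 12), a share 0.5 of the remaining income goes to x_1: x_1* = 6 + 0.5·(m − 6p_1 − 12p_2)/p_1.
Discretionary income = 175 − 6·3 − 12·6.12 = 83.56; x_1* = 6 + 0.5·83.56/3 = 19.9267.

x_1* = 19.9267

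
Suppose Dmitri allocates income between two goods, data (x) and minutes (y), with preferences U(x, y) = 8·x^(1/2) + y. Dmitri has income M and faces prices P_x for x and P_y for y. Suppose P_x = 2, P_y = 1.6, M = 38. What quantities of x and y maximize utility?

MU_x = 4/√x, MU_y = 1. Tangency: 4/√x = P_x/P_y.
Thus x* = (4·P_y/P_x)² — independent of M — with the rest of income spent on y.
Plugging in: x* = (4·1.6/2)² = 10.24, y* = 10.95.

x* = 10.24, y* = 10.95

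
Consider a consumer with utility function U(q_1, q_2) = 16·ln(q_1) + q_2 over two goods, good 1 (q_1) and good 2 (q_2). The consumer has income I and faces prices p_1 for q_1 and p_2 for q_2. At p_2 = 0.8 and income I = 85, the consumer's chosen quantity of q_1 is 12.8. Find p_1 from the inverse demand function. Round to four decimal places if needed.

p_1 = 1

Set MRS = p_1/p_2: (16/q_1)/1 = p_1/p_2.
So q_1*(p_1,p_2) = 16·p_2/p_1, independent of income; and q_2* = (I − 16·p_2)/p_2.
Set q_1* = 12.8 in the demand function and solve for p_1: p_1 = 1.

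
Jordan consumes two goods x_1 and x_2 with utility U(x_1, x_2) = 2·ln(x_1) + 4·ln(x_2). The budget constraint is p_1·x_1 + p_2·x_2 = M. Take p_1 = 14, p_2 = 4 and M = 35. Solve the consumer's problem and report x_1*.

x_1* = 0.8333

The MRS is (1/2)·x_2/x_1. Set MRS = p_1/p_2.
So 2·p_2·x_2 = 4·p_1·x_1; combined with the budget, a share 1/3 of income goes to x_1.
Demand: x_1*(p_1,p_2,M) = 1/3·M/p_1 and x_2* = 2/3·M/p_2.
At p_1=14, p_2=4, M=35: x_1* = 1/3·35/14 = 0.8333.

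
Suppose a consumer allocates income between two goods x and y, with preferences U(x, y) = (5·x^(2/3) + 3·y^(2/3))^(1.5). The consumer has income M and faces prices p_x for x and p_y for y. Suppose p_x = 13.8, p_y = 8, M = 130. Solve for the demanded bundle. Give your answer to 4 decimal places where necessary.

x* = 5.7345, y* = 6.358

MU_x ∝ 5·x^(-1/3), MU_y ∝ 3·y^(-1/3), so MRS = (5/3)·(y/x)^(1/3) = p_x/p_y.
Solve for the ratio: y/x = [(3/5)·p_x/p_y]^(3).
With the ratio pinned down, the budget gives x* = M/(p_x + p_y·(y/x)) and y* = (y/x)·x*.
Numerically y/x = 1.108718, so x* = 130/(13.8 + 8·1.108718) = 5.7345 and y* = 1.108718·5.7345 = 6.358.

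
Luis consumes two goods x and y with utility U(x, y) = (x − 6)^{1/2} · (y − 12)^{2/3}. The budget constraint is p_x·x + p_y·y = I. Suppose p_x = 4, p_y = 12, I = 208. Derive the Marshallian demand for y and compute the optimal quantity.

This is Cobb-Douglas in (x−6, y−12): tangency gives 0.5·p_y·(y−12) = 2/3·p_x·(x−6).
After buying the subsistence bundle (6, 12), a share 3/7 of the remaining income goes to x: x* = 6 + 3/7·(I − 6p_x − 12p_y)/p_x.
Discretionary income = 208 − 6·4 − 12·12 = 40; y* = 12 + 4/7·40/12 = 13.9048.

y* = 13.9048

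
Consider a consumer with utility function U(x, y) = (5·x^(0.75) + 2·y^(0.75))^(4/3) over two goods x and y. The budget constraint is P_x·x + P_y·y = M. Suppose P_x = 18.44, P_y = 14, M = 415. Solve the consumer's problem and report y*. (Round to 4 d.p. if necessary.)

From the CES first-order condition, (5/2)·(y/x)^(0.25) = P_x/P_y.
Solve for the ratio: y/x = [(2/5)·P_x/P_y]^(4).
Substitute y = (y/x)·x into the budget: x* = M/(P_x + P_y·(y/x)).
Numerically y/x = 0.07705, so x* = 415/(18.44 + 14·0.07705) = 21.2617 and y* = 0.07705·21.2617 = 1.6382.

y* = 1.6382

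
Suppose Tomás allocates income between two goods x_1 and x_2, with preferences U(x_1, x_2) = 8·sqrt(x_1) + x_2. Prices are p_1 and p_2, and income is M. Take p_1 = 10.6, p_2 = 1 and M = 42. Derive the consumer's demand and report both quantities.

x_1* = 0.1424, x_2* = 40.4906

Utility is quasi-linear in x_2; the FOC for x_1 is 4/√x_1 = p_1/p_2.
Thus x_1* = (4·p_2/p_1)² — independent of M — with the rest of income spent on x_2.
Plugging in: x_1* = (4·1/10.6)² = 0.1424, x_2* = 40.4906.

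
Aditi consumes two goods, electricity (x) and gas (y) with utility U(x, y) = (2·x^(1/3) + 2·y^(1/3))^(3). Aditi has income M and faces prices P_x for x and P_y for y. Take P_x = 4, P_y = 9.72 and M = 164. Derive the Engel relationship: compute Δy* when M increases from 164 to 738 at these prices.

MRS = MU_x/MU_y = (y/x)^(2/3). Set equal to P_x/P_y.
Solve for the ratio: y/x = [P_x/P_y]^(1.5).
Substitute y = (y/x)·x into the budget: x* = M/(P_x + P_y·(y/x)).
Numerically y/x = 0.263992, so x* = 164/(4 + 9.72·0.263992) = 24.9772 and y* = 0.263992·24.9772 = 6.5938.
At M' = 738: y* = 29.6719. Change: 29.6719 − 6.5938 = 23.0782.

Δy* = 23.0782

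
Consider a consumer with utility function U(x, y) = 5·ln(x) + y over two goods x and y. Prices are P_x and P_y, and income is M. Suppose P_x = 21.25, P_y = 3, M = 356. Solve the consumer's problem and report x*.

x* = 0.7059

MU_x = 5/x, MU_y = 1. Tangency: 5/x = P_x/P_y.
So x*(P_x,P_y) = 5·P_y/P_x, independent of income; and y* = (M − 5·P_y)/P_y.
At the given prices: x* = 5·3/21.25 = 0.7059.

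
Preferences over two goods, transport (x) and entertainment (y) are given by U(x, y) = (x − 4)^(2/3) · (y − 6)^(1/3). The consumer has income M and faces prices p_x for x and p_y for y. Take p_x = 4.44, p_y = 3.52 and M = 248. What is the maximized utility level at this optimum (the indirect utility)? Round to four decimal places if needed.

MRS = 2·(y−6)/(x−4). Tangency with p_x/p_y gives y−6 = (1/2)·(p_x/p_y)·(x−4).
After buying the subsistence bundle (4, 6), a share 2/3 of the remaining income goes to x: x* = 4 + 2/3·(M − 4p_x − 6p_y)/p_x.
Discretionary income = 248 − 4·4.44 − 6·3.52 = 209.12; x* = 4 + 2/3·209.12/4.44 = 35.3994; y* = 6 + 1/3·209.12/3.52 = 25.803.
Utility at the optimum: U(35.3994, 25.803) = 26.9272.

V = 26.9272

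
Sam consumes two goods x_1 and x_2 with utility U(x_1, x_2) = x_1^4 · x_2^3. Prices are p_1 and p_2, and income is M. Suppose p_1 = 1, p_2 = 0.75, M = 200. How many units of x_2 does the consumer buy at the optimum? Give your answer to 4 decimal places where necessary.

The MRS is (4/3)·x_2/x_1. Set MRS = p_1/p_2.
So 4·p_2·x_2 = 3·p_1·x_1; combined with the budget, a share 4/7 of income goes to x_1.
Demand: x_1*(p_1,p_2,M) = 4/7·M/p_1 and x_2* = 3/7·M/p_2.
At p_1=1, p_2=0.75, M=200: x_2* = 3/7·200/0.75 = 114.2857.

x_2* = 114.2857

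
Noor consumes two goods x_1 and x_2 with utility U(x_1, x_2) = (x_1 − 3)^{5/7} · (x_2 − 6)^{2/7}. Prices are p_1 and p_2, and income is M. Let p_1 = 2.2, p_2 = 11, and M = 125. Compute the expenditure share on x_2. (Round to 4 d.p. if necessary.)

share on x_2 = 0.6478

MRS = (5/2)·(x_2−6)/(x_1−3). Tangency with p_1/p_2 gives x_2−6 = (2/5)·(p_1/p_2)·(x_1−3).
After buying the subsistence bundle (3, 6), a share 5/7 of the remaining income goes to x_1: x_1* = 3 + 5/7·(M − 3p_1 − 6p_2)/p_1.
Discretionary income = 125 − 3·2.2 − 6·11 = 52.4; x_1* = 3 + 5/7·52.4/2.2 = 20.013; x_2* = 6 + 2/7·52.4/11 = 7.361.
Expenditure on x_2: 11·7.361 = 80.9714; share = 0.6478.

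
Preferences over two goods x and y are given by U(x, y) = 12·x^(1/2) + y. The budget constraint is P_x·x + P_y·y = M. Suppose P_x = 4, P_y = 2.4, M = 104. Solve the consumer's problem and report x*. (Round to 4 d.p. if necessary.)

Solve: √x = 6·P_y/P_x, so x*(P_x,P_y) = (6·P_y/P_x)², and y* = (M − P_x·x*)/P_y.
Plugging in: x* = (6·2.4/4)² = 12.96.

x* = 12.96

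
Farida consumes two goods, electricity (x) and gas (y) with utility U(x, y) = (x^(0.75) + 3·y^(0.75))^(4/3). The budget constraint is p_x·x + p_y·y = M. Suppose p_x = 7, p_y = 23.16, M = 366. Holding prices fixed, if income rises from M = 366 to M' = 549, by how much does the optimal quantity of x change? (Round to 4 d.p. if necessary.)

From the CES first-order condition, (1/3)·(y/x)^(0.25) = p_x/p_y.
Solve for the ratio: y/x = [3·p_x/p_y]^(4).
Substitute y = (y/x)·x into the budget: x* = M/(p_x + p_y·(y/x)).
Numerically y/x = 0.675963, so x* = 366/(7 + 23.16·0.675963) = 16.1552.
At M' = 549: x* = 24.2327. Change: 24.2327 − 16.1552 = 8.0776.

Δx* = 8.0776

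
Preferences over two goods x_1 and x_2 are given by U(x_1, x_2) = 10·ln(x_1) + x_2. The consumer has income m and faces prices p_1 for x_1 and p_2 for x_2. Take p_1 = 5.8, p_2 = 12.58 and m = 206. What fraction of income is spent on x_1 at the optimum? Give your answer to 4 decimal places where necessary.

Set MRS = p_1/p_2: (10/x_1)/1 = p_1/p_2.
So x_1*(p_1,p_2) = 10·p_2/p_1, independent of income; and x_2* = (m − 10·p_2)/p_2.
At the given prices: x_1* = 10·12.58/5.8 = 21.6897, and x_2* = 6.3752.
Expenditure on x_1: 5.8·21.6897 = 125.8; share = 0.6107.

share on x_1 = 0.6107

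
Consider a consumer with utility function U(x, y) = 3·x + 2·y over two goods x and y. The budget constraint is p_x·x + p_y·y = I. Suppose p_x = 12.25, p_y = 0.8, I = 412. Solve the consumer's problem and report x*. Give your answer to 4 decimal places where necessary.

x* = 0

Linear utility — the consumer picks whichever good has higher MU/price: 3/12.25 = 0.2449 vs 2/0.8 = 2.5.
y gives more utility per dollar, so spend all income on y: y* = I/p_y, x* = 0.
Numerically: x* = 0, y* = 515.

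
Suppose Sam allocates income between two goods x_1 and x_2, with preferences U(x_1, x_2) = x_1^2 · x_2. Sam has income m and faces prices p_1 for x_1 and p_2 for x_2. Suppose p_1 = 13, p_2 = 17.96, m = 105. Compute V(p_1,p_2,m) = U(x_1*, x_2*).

Demand: x_1*(p_1,p_2,m) = 2/3·m/p_1 and x_2* = 1/3·m/p_2.
At p_1=13, p_2=17.96, m=105: x_1* = 2/3·105/13 = 5.3846, x_2* = 1.9488.
Utility at the optimum: U(5.3846, 1.9488) = 56.5029.

V = 56.5029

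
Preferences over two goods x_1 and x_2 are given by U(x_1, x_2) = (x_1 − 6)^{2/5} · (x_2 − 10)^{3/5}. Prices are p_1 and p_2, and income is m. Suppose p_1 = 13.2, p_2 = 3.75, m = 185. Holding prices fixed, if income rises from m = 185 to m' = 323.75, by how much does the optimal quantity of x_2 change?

Δx_2* = 22.2

Let x_1' = x_1−6, x_2' = x_2−10. MRS = (2/3)·x_2'/x_1' = p_1/p_2.
Substituting into the budget: x_1* = 6 + 0.4·(m − 6·p_1 − 10·p_2)/p_1, and x_2* = 10 + 0.6·(…)/p_2.
Discretionary income = 185 − 6·13.2 − 10·3.75 = 68.3; x_2* = 10 + 0.6·68.3/3.75 = 20.928.
At m' = 323.75: x_2* = 43.128. Change: 43.128 − 20.928 = 22.2.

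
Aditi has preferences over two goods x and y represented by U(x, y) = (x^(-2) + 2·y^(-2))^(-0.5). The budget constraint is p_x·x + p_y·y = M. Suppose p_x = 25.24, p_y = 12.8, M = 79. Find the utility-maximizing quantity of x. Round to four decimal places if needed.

x* = 1.7377

With the ratio pinned down, the budget gives x* = M/(p_x + p_y·(y/x)) and y* = (y/x)·x*.
Numerically y/x = 1.579925, so x* = 79/(25.24 + 12.8·1.579925) = 1.7377.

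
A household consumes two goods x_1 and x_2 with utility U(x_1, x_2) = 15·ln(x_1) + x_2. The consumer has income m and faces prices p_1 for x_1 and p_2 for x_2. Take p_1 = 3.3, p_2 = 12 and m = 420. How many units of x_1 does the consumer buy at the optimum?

Set MRS = p_1/p_2: (15/x_1)/1 = p_1/p_2.
So x_1*(p_1,p_2) = 15·p_2/p_1, independent of income; and x_2* = (m − 15·p_2)/p_2.
At the given prices: x_1* = 15·12/3.3 = 54.5455.

x_1* = 54.5455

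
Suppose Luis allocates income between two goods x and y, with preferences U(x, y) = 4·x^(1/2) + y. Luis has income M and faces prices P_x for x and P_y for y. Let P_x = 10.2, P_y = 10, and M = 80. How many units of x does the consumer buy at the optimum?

MU_x = 2/√x, MU_y = 1. Tangency: 2/√x = P_x/P_y.
Solve: √x = 2·P_y/P_x, so x*(P_x,P_y) = (2·P_y/P_x)², and y* = (M − P_x·x*)/P_y.
Plugging in: x* = (2·10/10.2)² = 3.8447.

x* = 3.8447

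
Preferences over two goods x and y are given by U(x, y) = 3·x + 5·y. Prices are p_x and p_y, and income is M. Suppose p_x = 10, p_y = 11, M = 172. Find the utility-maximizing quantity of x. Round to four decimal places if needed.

Linear utility — the consumer picks whichever good has higher MU/price: 3/10 = 0.3 vs 5/11 = 0.4545.
y gives more utility per dollar, so spend all income on y: y* = M/p_y, x* = 0.
Numerically: x* = 0, y* = 15.6364.

x* = 0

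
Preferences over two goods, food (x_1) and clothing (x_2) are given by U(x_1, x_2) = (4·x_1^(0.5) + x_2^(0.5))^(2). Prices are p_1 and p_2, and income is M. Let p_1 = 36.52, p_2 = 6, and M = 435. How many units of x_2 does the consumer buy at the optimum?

MU_x_1 ∝ 4·x_1^(-0.5), MU_x_2 ∝ x_2^(-0.5), so MRS = 4·(x_2/x_1)^(0.5) = p_1/p_2.
Hence x_2/x_1 = ((1/4)·p_1/p_2)^(1/(0.5)), i.e. raised to the 2 power.
Substitute x_2 = (x_2/x_1)·x_1 into the budget: x_1* = M/(p_1 + p_2·(x_2/x_1)).
Numerically x_2/x_1 = 2.315469, so x_1* = 435/(36.52 + 6·2.315469) = 8.6288 and x_2* = 2.315469·8.6288 = 19.9796.

x_2* = 19.9796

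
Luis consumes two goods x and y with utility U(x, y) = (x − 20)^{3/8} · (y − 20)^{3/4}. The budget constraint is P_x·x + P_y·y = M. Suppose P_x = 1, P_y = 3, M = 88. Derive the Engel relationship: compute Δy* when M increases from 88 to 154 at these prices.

Δy* = 14.6667

This is Cobb-Douglas in (x−20, y−20): tangency gives 0.375·P_y·(y−20) = 0.75·P_x·(x−20).
After buying the subsistence bundle (20, 20), a share 1/3 of the remaining income goes to x: x* = 20 + 1/3·(M − 20P_x − 20P_y)/P_x.
Discretionary income = 88 − 20·1 − 20·3 = 8; y* = 20 + 2/3·8/3 = 21.7778.
At M' = 154: y* = 36.4444. Change: 36.4444 − 21.7778 = 14.6667.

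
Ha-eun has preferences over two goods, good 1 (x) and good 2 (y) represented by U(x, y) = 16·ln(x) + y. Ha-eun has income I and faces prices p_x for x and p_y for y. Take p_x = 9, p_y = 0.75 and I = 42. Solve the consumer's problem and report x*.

x* = 1.3333

MU_x = 16/x, MU_y = 1. Tangency: 16/x = p_x/p_y.
So x*(p_x,p_y) = 16·p_y/p_x, independent of income; and y* = (I − 16·p_y)/p_y.
At the given prices: x* = 16·0.75/9 = 1.3333.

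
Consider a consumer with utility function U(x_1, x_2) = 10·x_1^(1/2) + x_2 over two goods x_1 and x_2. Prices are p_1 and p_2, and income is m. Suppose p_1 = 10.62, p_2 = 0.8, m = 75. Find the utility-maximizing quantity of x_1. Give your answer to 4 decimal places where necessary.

x_1* = 0.1419

Set MRS = p_1/p_2: 5·x_1^(−1/2) = p_1/p_2.
Solve: √x_1 = 5·p_2/p_1, so x_1*(p_1,p_2) = (5·p_2/p_1)², and x_2* = (m − p_1·x_1*)/p_2.
Plugging in: x_1* = (5·0.8/10.62)² = 0.1419.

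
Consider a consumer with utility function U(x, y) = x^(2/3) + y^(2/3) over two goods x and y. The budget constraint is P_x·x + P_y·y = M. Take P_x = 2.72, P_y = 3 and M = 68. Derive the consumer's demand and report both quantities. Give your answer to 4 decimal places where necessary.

x* = 13.7209, y* = 10.2264

MRS = MU_x/MU_y = (y/x)^(1/3). Set equal to P_x/P_y.
Hence y/x = (P_x/P_y)^(1/(1/3)), i.e. raised to the 3 power.
Substitute y = (y/x)·x into the budget: x* = M/(P_x + P_y·(y/x)).
Numerically y/x = 0.74532, so x* = 68/(2.72 + 3·0.74532) = 13.7209 and y* = 0.74532·13.7209 = 10.2264.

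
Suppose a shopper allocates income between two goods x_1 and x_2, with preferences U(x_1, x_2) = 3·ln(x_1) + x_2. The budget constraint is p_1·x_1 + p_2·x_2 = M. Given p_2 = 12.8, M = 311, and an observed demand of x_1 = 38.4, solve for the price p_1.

p_1 = 1

Set MRS = p_1/p_2: (3/x_1)/1 = p_1/p_2.
So x_1*(p_1,p_2) = 3·p_2/p_1, independent of income; and x_2* = (M − 3·p_2)/p_2.
Set x_1* = 38.4 in the demand function and solve for p_1: p_1 = 1.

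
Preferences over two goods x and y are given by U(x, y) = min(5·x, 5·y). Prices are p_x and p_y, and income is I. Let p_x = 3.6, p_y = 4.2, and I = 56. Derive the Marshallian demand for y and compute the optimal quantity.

y* = 7.1795

With perfect complements, no substitution: consume in ratio x:y = 5:5.
Budget: p_x·x + p_y·x = I, so (5·p_x + 5·p_y)·x = 5·I.
Demand: x*(p_x,p_y,I) = 5·I/(5·p_x + 5·p_y), y* = 5·I/(5·p_x + 5·p_y).
Here 5·3.6 + 5·4.2 = 39, giving y* = 7.1795.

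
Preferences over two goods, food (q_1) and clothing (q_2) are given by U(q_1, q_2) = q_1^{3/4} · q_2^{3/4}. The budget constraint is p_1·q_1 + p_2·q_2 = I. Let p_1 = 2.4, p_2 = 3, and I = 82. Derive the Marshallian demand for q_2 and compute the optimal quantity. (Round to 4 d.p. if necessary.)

Tangency: MRS = q_2/q_1 = p_1/p_2.
So 0.75·p_2·q_2 = 0.75·p_1·q_1; combined with the budget, a share 0.5 of income goes to q_1.
Demand: q_1*(p_1,p_2,I) = 0.5·I/p_1 and q_2* = 0.5·I/p_2.
At p_1=2.4, p_2=3, I=82: q_2* = 0.5·82/3 = 13.6667.

q_2* = 13.6667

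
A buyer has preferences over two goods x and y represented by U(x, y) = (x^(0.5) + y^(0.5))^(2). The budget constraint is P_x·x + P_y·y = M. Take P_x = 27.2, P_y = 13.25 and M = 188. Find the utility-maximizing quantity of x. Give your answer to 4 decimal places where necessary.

Substitute y = (y/x)·x into the budget: x* = M/(P_x + P_y·(y/x)).
Numerically y/x = 4.214112, so x* = 188/(27.2 + 13.25·4.214112) = 2.2641.

x* = 2.2641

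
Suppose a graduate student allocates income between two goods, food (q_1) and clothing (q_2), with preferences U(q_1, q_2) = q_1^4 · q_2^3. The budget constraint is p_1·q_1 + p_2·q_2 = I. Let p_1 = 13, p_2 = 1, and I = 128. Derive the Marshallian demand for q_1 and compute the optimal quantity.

Tangency: MRS = (4/3)·q_2/q_1 = p_1/p_2.
Rearranging, p_2·q_2 = (3/4)·p_1·q_1. Substituting into the budget gives p_1·q_1·(1 + (3/4)) = I.
Demand: q_1*(p_1,p_2,I) = 4/7·I/p_1 and q_2* = 3/7·I/p_2.
At p_1=13, p_2=1, I=128: q_1* = 4/7·128/13 = 5.6264.

q_1* = 5.6264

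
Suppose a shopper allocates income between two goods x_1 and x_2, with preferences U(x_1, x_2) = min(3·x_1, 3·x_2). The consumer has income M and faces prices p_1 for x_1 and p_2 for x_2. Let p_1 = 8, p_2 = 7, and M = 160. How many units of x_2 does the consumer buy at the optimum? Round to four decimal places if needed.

With perfect complements, no substitution: consume in ratio x_1:x_2 = 3:3.
Budget: p_1·x_1 + p_2·x_1 = M, so (3·p_1 + 3·p_2)·x_1 = 3·M.
Demand: x_1*(p_1,p_2,M) = 3·M/(3·p_1 + 3·p_2), x_2* = 3·M/(3·p_1 + 3·p_2).
Here 3·8 + 3·7 = 45, giving x_2* = 10.6667.

x_2* = 10.6667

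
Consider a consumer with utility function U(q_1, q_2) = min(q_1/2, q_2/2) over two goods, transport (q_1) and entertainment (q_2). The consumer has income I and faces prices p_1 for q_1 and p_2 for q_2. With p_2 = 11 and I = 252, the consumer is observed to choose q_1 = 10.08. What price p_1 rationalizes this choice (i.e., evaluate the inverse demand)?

p_1 = 14

Leontief preferences: the optimum is at the kink where q_1/2 = q_2/2, i.e. q_2 = q_1.
Budget: p_1·q_1 + p_2·q_1 = I, so (2·p_1 + 2·p_2)·q_1 = 2·I.
Demand: q_1*(p_1,p_2,I) = 2·I/(2·p_1 + 2·p_2), q_2* = 2·I/(2·p_1 + 2·p_2).
Set q_1* = 10.08 in the demand function and solve for p_1: p_1 = 14.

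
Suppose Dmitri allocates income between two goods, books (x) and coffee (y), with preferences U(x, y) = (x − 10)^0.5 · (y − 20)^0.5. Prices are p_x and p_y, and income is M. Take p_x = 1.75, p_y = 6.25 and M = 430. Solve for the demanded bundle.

This is Cobb-Douglas in (x−10, y−20): tangency gives 0.5·p_y·(y−20) = 0.5·p_x·(x−10).
After buying the subsistence bundle (10, 20), a share 0.5 of the remaining income goes to x: x* = 10 + 0.5·(M − 10p_x − 20p_y)/p_x.
Discretionary income = 430 − 10·1.75 − 20·6.25 = 287.5; x* = 10 + 0.5·287.5/1.75 = 92.1429; y* = 20 + 0.5·287.5/6.25 = 43.

x* = 92.1429, y* = 43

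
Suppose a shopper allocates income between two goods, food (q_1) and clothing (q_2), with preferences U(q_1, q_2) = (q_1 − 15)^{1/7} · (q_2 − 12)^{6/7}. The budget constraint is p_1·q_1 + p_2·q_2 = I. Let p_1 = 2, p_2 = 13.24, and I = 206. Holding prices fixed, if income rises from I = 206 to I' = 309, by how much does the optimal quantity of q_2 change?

Δq_2* = 6.6681

Discretionary income = 206 − 15·2 − 12·13.24 = 17.12; q_2* = 12 + 6/7·17.12/13.24 = 13.1083.
At I' = 309: q_2* = 19.7764. Change: 19.7764 − 13.1083 = 6.6681.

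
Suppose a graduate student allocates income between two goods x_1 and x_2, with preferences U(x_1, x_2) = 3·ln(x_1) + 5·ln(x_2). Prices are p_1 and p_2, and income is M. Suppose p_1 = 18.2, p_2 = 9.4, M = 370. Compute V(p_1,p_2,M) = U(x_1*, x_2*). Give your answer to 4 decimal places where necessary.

Tangency: MRS = (3/5)·x_2/x_1 = p_1/p_2.
So 3·p_2·x_2 = 5·p_1·x_1; combined with the budget, a share 0.375 of income goes to x_1.
Demand: x_1*(p_1,p_2,M) = 0.375·M/p_1 and x_2* = 0.625·M/p_2.
At p_1=18.2, p_2=9.4, M=370: x_1* = 0.375·370/18.2 = 7.6236, x_2* = 24.6011.
Utility at the optimum: U(7.6236, 24.6011) = 22.1077.

V = 22.1077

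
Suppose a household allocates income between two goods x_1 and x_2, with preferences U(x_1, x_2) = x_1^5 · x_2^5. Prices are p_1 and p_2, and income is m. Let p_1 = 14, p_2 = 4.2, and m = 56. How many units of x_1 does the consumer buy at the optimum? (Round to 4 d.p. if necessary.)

x_1* = 2

Tangency: MRS = x_2/x_1 = p_1/p_2.
Rearranging, p_2·x_2 = p_1·x_1. Substituting into the budget gives p_1·x_1·(1 + 1) = m.
Demand: x_1*(p_1,p_2,m) = 0.5·m/p_1 and x_2* = 0.5·m/p_2.
At p_1=14, p_2=4.2, m=56: x_1* = 0.5·56/14 = 2.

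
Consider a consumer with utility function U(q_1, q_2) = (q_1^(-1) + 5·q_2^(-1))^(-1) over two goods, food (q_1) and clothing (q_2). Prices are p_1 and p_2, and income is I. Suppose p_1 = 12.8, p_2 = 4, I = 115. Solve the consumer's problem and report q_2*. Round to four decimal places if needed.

q_2* = 15.9722

From the CES first-order condition, (1/5)·(q_2/q_1)^(2) = p_1/p_2.
Hence q_2/q_1 = (5·p_1/p_2)^(1/(2)), i.e. raised to the 0.5 power.
Substitute q_2 = (q_2/q_1)·q_1 into the budget: q_1* = I/(p_1 + p_2·(q_2/q_1)).
Numerically q_2/q_1 = 4, so q_1* = 115/(12.8 + 4·4) = 3.9931 and q_2* = 4·3.9931 = 15.9722.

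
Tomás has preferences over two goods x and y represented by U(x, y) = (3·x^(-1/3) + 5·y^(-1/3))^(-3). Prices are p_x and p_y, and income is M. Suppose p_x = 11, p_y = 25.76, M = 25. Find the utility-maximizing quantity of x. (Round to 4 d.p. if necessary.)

x* = 0.8075

Substitute y = (y/x)·x into the budget: x* = M/(p_x + p_y·(y/x)).
Numerically y/x = 0.774857, so x* = 25/(11 + 25.76·0.774857) = 0.8075.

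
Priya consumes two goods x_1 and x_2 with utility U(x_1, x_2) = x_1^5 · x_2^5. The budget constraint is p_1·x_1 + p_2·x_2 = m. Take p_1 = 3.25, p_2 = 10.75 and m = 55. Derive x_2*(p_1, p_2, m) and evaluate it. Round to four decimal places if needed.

MU_x_1/MU_x_2 = (5·x_2)/(5·x_1); tangency sets this equal to p_1/p_2.
Rearranging, p_2·x_2 = p_1·x_1. Substituting into the budget gives p_1·x_1·(1 + 1) = m.
Demand: x_1*(p_1,p_2,m) = 0.5·m/p_1 and x_2* = 0.5·m/p_2.
At p_1=3.25, p_2=10.75, m=55: x_2* = 0.5·55/10.75 = 2.5581.

x_2* = 2.5581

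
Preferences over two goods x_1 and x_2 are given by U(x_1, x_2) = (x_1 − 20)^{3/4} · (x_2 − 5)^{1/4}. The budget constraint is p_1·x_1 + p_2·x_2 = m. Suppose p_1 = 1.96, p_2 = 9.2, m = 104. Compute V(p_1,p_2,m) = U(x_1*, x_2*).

V = 3.7136

This is Cobb-Douglas in (x_1−20, x_2−5): tangency gives 0.75·p_2·(x_2−5) = 0.25·p_1·(x_1−20).
Substituting into the budget: x_1* = 20 + 0.75·(m − 20·p_1 − 5·p_2)/p_1, and x_2* = 5 + 0.25·(…)/p_2.
Discretionary income = 104 − 20·1.96 − 5·9.2 = 18.8; x_1* = 20 + 0.75·18.8/1.96 = 27.1939; x_2* = 5 + 0.25·18.8/9.2 = 5.5109.
Utility at the optimum: U(27.1939, 5.5109) = 3.7136.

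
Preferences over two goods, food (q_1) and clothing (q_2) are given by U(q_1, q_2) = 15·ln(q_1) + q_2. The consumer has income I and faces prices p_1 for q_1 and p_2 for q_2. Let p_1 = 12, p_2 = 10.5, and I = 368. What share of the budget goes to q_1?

Set MRS = p_1/p_2: (15/q_1)/1 = p_1/p_2.
So q_1*(p_1,p_2) = 15·p_2/p_1, independent of income; and q_2* = (I − 15·p_2)/p_2.
At the given prices: q_1* = 15·10.5/12 = 13.125, and q_2* = 20.0476.
Expenditure on q_1: 12·13.125 = 157.5; share = 0.428.

share on q_1 = 0.428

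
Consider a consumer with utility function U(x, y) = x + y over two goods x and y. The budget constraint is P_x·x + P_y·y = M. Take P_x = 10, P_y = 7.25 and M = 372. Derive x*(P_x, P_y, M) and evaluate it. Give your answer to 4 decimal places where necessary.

Perfect substitutes: compare marginal utility per dollar. 1/P_x vs 1/P_y → 0.1 vs 0.1379.
y gives more utility per dollar, so spend all income on y: y* = M/P_y, x* = 0.
Numerically: x* = 0, y* = 51.3103.

x* = 0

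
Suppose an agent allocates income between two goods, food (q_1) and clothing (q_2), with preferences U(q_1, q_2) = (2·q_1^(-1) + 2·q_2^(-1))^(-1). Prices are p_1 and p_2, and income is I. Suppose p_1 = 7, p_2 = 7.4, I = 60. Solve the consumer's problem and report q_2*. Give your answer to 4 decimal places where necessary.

q_2* = 4.1104

From the CES first-order condition, (q_2/q_1)^(2) = p_1/p_2.
Hence q_2/q_1 = (p_1/p_2)^(1/(2)), i.e. raised to the 0.5 power.
With the ratio pinned down, the budget gives q_1* = I/(p_1 + p_2·(q_2/q_1)) and q_2* = (q_2/q_1)·q_1*.
Numerically q_2/q_1 = 0.972598, so q_1* = 60/(7 + 7.4·0.972598) = 4.2262 and q_2* = 0.972598·4.2262 = 4.1104.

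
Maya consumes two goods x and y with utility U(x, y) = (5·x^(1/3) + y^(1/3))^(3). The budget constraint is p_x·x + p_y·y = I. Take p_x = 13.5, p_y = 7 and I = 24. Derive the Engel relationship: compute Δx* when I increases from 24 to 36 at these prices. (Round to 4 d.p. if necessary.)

From the CES first-order condition, 5·(y/x)^(2/3) = p_x/p_y.
Hence y/x = ((1/5)·p_x/p_y)^(1/(2/3)), i.e. raised to the 1.5 power.
Substitute y = (y/x)·x into the budget: x* = I/(p_x + p_y·(y/x)).
Numerically y/x = 0.239551, so x* = 24/(13.5 + 7·0.239551) = 1.5814.
At I' = 36: x* = 2.372. Change: 2.372 − 1.5814 = 0.7907.

Δx* = 0.7907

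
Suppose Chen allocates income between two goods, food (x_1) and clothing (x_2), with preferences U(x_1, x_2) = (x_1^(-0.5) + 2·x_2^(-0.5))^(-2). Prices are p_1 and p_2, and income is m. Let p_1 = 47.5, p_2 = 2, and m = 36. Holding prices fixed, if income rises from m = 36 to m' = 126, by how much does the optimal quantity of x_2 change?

Numerically x_2/x_1 = 13.115829, so x_1* = 36/(47.5 + 2·13.115829) = 0.4883 and x_2* = 13.115829·0.4883 = 6.4039.
At m' = 126: x_2* = 22.4136. Change: 22.4136 − 6.4039 = 16.0097.

Δx_2* = 16.0097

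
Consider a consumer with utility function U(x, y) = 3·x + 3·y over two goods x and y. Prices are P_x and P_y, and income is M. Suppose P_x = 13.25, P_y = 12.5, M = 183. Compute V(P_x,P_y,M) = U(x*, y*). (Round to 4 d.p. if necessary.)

Perfect substitutes: compare marginal utility per dollar. 3/P_x vs 3/P_y → 0.2264 vs 0.24.
y gives more utility per dollar, so spend all income on y: y* = M/P_y, x* = 0.
Numerically: x* = 0, y* = 14.64.
Utility at the optimum: U(0, 14.64) = 43.92.

V = 43.92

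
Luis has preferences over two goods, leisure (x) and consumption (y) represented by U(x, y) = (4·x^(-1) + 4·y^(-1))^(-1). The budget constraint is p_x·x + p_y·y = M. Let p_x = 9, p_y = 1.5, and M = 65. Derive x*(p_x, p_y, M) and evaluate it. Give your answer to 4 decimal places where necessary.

x* = 5.1285

MRS = MU_x/MU_y = (y/x)^(2). Set equal to p_x/p_y.
Hence y/x = (p_x/p_y)^(1/(2)), i.e. raised to the 0.5 power.
With the ratio pinned down, the budget gives x* = M/(p_x + p_y·(y/x)) and y* = (y/x)·x*.
Numerically y/x = 2.44949, so x* = 65/(9 + 1.5·2.44949) = 5.1285.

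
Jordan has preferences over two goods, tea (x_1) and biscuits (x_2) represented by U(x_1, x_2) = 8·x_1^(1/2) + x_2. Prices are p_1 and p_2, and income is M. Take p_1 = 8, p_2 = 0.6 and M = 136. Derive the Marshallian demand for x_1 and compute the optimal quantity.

x_1* = 0.09

Set MRS = p_1/p_2: 4·x_1^(−1/2) = p_1/p_2.
Solve: √x_1 = 4·p_2/p_1, so x_1*(p_1,p_2) = (4·p_2/p_1)², and x_2* = (M − p_1·x_1*)/p_2.
Plugging in: x_1* = (4·0.6/8)² = 0.09.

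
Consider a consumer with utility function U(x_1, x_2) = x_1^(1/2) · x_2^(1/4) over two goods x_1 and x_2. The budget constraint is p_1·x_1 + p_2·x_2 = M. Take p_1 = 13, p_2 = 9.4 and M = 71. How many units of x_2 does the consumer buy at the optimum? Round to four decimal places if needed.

Demand: x_1*(p_1,p_2,M) = 2/3·M/p_1 and x_2* = 1/3·M/p_2.
At p_1=13, p_2=9.4, M=71: x_2* = 1/3·71/9.4 = 2.5177.

x_2* = 2.5177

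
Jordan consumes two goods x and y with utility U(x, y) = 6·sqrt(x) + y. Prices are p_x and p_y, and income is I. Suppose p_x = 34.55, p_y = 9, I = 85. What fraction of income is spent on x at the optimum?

Plugging in: x* = (3·9/34.55)² = 0.6107, y* = 7.1.
Expenditure on x: 34.55·0.6107 = 21.0999; share = 0.2482.

share on x = 0.2482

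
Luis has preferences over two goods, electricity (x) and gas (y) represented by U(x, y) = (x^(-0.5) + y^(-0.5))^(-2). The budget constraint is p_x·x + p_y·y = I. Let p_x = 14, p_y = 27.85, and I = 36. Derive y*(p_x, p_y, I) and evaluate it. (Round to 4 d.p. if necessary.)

From the CES first-order condition, (y/x)^(1.5) = p_x/p_y.
Hence y/x = (p_x/p_y)^(1/(1.5)), i.e. raised to the 2/3 power.
Substitute y = (y/x)·x into the budget: x* = I/(p_x + p_y·(y/x)).
Numerically y/x = 0.63222, so x* = 36/(14 + 27.85·0.63222) = 1.139 and y* = 0.63222·1.139 = 0.7201.

y* = 0.7201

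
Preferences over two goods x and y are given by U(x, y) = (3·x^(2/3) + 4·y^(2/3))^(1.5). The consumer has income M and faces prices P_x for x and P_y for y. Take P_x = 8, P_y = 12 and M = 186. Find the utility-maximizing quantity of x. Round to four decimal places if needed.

x* = 11.3221

MRS = MU_x/MU_y = (3/4)·(y/x)^(1/3). Set equal to P_x/P_y.
Hence y/x = ((4/3)·P_x/P_y)^(1/(1/3)), i.e. raised to the 3 power.
Substitute y = (y/x)·x into the budget: x* = M/(P_x + P_y·(y/x)).
Numerically y/x = 0.702332, so x* = 186/(8 + 12·0.702332) = 11.3221.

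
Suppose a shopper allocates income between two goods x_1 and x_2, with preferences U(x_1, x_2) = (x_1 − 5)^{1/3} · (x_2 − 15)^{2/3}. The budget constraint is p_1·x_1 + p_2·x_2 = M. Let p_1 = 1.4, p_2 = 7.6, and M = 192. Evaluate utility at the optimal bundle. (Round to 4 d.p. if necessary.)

V = 8.6877

After buying the subsistence bundle (5, 15), a share 1/3 of the remaining income goes to x_1: x_1* = 5 + 1/3·(M − 5p_1 − 15p_2)/p_1.
Discretionary income = 192 − 5·1.4 − 15·7.6 = 71; x_1* = 5 + 1/3·71/1.4 = 21.9048; x_2* = 15 + 2/3·71/7.6 = 21.2281.
Utility at the optimum: U(21.9048, 21.2281) = 8.6877.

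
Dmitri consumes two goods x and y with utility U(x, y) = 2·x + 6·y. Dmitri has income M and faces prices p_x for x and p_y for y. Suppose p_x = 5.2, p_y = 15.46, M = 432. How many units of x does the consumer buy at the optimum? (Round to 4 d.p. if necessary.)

x* = 0

Linear utility — the consumer picks whichever good has higher MU/price: 2/5.2 = 0.3846 vs 6/15.46 = 0.3881.
y gives more utility per dollar, so spend all income on y: y* = M/p_y, x* = 0.
Numerically: x* = 0, y* = 27.9431.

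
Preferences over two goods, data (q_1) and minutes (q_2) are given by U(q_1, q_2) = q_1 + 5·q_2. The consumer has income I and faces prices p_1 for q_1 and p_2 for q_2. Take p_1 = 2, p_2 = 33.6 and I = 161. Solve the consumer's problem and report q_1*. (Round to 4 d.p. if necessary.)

Linear utility — the consumer picks whichever good has higher MU/price: 1/2 = 0.5 vs 5/33.6 = 0.1488.
q_1 gives more utility per dollar, so spend all income on q_1: q_1* = I/p_1, q_2* = 0.
Numerically: q_1* = 80.5, q_2* = 0.

q_1* = 80.5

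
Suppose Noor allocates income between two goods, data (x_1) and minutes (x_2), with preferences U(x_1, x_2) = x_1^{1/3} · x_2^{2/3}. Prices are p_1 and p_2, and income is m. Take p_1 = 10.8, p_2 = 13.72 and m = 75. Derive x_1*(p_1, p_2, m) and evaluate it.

MU_x_1/MU_x_2 = (1/3·x_2)/(2/3·x_1); tangency sets this equal to p_1/p_2.
Rearranging, p_2·x_2 = 2·p_1·x_1. Substituting into the budget gives p_1·x_1·(1 + 2) = m.
Demand: x_1*(p_1,p_2,m) = 1/3·m/p_1 and x_2* = 2/3·m/p_2.
At p_1=10.8, p_2=13.72, m=75: x_1* = 1/3·75/10.8 = 2.3148.

x_1* = 2.3148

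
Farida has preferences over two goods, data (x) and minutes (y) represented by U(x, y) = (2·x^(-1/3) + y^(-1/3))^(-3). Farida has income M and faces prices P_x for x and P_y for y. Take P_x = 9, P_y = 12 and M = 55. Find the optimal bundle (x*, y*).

With the ratio pinned down, the budget gives x* = M/(P_x + P_y·(y/x)) and y* = (y/x)·x*.
Numerically y/x = 0.479207, so x* = 55/(9 + 12·0.479207) = 3.7287 and y* = 0.479207·3.7287 = 1.7868.

x* = 3.7287, y* = 1.7868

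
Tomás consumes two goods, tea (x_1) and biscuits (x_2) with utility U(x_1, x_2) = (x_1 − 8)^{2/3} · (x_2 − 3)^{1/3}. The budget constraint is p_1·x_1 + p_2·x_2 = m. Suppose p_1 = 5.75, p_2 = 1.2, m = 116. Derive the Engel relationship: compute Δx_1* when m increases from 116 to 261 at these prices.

MRS = 2·(x_2−3)/(x_1−8). Tangency with p_1/p_2 gives x_2−3 = (1/2)·(p_1/p_2)·(x_1−8).
After buying the subsistence bundle (8, 3), a share 2/3 of the remaining income goes to x_1: x_1* = 8 + 2/3·(m − 8p_1 − 3p_2)/p_1.
Discretionary income = 116 − 8·5.75 − 3·1.2 = 66.4; x_1* = 8 + 2/3·66.4/5.75 = 15.6986.
At m' = 261: x_1* = 32.5101. Change: 32.5101 − 15.6986 = 16.8116.

Δx_1* = 16.8116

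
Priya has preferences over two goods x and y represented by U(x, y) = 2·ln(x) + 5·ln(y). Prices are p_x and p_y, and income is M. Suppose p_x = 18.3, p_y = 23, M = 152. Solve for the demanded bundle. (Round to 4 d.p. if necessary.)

The MRS is (2/5)·y/x. Set MRS = p_x/p_y.
Rearranging, p_y·y = (5/2)·p_x·x. Substituting into the budget gives p_x·x·(1 + (5/2)) = M.
Demand: x*(p_x,p_y,M) = 2/7·M/p_x and y* = 5/7·M/p_y.
At p_x=18.3, p_y=23, M=152: x* = 2/7·152/18.3 = 2.3731, y* = 4.7205.

x* = 2.3731, y* = 4.7205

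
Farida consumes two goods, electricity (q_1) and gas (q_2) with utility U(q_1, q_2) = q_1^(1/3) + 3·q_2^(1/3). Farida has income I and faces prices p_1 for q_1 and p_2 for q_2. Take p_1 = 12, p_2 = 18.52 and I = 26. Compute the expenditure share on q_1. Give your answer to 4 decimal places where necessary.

From the CES first-order condition, (1/3)·(q_2/q_1)^(2/3) = p_1/p_2.
Solve for the ratio: q_2/q_1 = [3·p_1/p_2]^(1.5).
With the ratio pinned down, the budget gives q_1* = I/(p_1 + p_2·(q_2/q_1)) and q_2* = (q_2/q_1)·q_1*.
Numerically q_2/q_1 = 2.710143, so q_1* = 26/(12 + 18.52·2.710143) = 0.4181 and q_2* = 2.710143·0.4181 = 1.133.
Expenditure on q_1: 12·0.4181 = 5.0167; share = 0.193.

share on q_1 = 0.193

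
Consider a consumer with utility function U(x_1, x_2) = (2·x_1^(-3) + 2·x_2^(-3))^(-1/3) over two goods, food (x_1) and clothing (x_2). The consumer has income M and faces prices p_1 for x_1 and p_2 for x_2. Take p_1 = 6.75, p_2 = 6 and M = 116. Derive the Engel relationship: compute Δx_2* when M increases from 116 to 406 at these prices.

From the CES first-order condition, (x_2/x_1)^(4) = p_1/p_2.
Solve for the ratio: x_2/x_1 = [p_1/p_2]^(0.25).
With the ratio pinned down, the budget gives x_1* = M/(p_1 + p_2·(x_2/x_1)) and x_2* = (x_2/x_1)·x_1*.
Numerically x_2/x_1 = 1.029884, so x_1* = 116/(6.75 + 6·1.029884) = 8.9719 and x_2* = 1.029884·8.9719 = 9.24.
At M' = 406: x_2* = 32.3399. Change: 32.3399 − 9.24 = 23.1.

Δx_2* = 23.1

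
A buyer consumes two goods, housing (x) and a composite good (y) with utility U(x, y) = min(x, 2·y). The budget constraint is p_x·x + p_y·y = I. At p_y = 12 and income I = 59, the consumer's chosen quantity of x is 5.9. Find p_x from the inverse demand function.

Leontief preferences: the optimum is at the kink where x/2 = y/1, i.e. y = (1/2)·x.
Budget: p_x·x + p_y·(1/2)·x = I, so (2·p_x + p_y)·x = 2·I.
Demand: x*(p_x,p_y,I) = 2·I/(2·p_x + p_y), y* = I/(2·p_x + p_y).
Set x* = 5.9 in the demand function and solve for p_x: p_x = 4.

p_x = 4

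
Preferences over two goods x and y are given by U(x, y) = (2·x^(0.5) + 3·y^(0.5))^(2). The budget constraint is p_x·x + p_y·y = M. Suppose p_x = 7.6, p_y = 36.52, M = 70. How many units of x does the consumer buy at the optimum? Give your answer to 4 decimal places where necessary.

x* = 6.2732

From the CES first-order condition, (2/3)·(y/x)^(0.5) = p_x/p_y.
Solve for the ratio: y/x = [(3/2)·p_x/p_y]^(2).
With the ratio pinned down, the budget gives x* = M/(p_x + p_y·(y/x)) and y* = (y/x)·x*.
Numerically y/x = 0.097442, so x* = 70/(7.6 + 36.52·0.097442) = 6.2732.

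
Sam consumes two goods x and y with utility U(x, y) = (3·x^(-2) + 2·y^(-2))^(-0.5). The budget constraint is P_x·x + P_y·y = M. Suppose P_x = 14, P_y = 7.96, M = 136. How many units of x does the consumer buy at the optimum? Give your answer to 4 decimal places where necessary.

Numerically y/x = 1.054487, so x* = 136/(14 + 7.96·1.054487) = 6.0731.

x* = 6.0731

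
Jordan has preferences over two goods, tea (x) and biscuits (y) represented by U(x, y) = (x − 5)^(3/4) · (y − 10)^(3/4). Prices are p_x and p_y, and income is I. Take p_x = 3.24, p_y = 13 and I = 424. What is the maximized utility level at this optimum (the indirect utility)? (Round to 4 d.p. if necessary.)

Substituting into the budget: x* = 5 + 0.5·(I − 5·p_x − 10·p_y)/p_x, and y* = 10 + 0.5·(…)/p_y.
Discretionary income = 424 − 5·3.24 − 10·13 = 277.8; x* = 5 + 0.5·277.8/3.24 = 47.8704; y* = 10 + 0.5·277.8/13 = 20.6846.
Utility at the optimum: U(47.8704, 20.6846) = 99.0118.

V = 99.0118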